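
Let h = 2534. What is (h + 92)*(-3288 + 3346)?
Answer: 152308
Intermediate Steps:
(h + 92)*(-3288 + 3346) = (2534 + 92)*(-3288 + 3346) = 2626*58 = 152308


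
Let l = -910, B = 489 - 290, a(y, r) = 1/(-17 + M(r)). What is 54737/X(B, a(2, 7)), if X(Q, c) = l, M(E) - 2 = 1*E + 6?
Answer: -54737/910 ≈ -60.151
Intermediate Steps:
M(E) = 8 + E (M(E) = 2 + (1*E + 6) = 2 + (E + 6) = 2 + (6 + E) = 8 + E)
a(y, r) = 1/(-9 + r) (a(y, r) = 1/(-17 + (8 + r)) = 1/(-9 + r))
B = 199
X(Q, c) = -910
54737/X(B, a(2, 7)) = 54737/(-910) = 54737*(-1/910) = -54737/910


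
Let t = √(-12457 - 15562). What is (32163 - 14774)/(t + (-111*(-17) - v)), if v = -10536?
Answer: 216023547/154358948 - 17389*I*√28019/154358948 ≈ 1.3995 - 0.018857*I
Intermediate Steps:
t = I*√28019 (t = √(-28019) = I*√28019 ≈ 167.39*I)
(32163 - 14774)/(t + (-111*(-17) - v)) = (32163 - 14774)/(I*√28019 + (-111*(-17) - 1*(-10536))) = 17389/(I*√28019 + (1887 + 10536)) = 17389/(I*√28019 + 12423) = 17389/(12423 + I*√28019)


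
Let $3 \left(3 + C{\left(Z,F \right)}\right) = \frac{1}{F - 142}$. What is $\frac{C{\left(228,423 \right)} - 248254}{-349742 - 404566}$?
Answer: $\frac{104640325}{317940822} \approx 0.32912$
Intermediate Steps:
$C{\left(Z,F \right)} = -3 + \frac{1}{3 \left(-142 + F\right)}$ ($C{\left(Z,F \right)} = -3 + \frac{1}{3 \left(F - 142\right)} = -3 + \frac{1}{3 \left(-142 + F\right)}$)
$\frac{C{\left(228,423 \right)} - 248254}{-349742 - 404566} = \frac{\frac{1279 - 3807}{3 \left(-142 + 423\right)} - 248254}{-349742 - 404566} = \frac{\frac{1279 - 3807}{3 \cdot 281} - 248254}{-754308} = \left(\frac{1}{3} \cdot \frac{1}{281} \left(-2528\right) - 248254\right) \left(- \frac{1}{754308}\right) = \left(- \frac{2528}{843} - 248254\right) \left(- \frac{1}{754308}\right) = \left(- \frac{209280650}{843}\right) \left(- \frac{1}{754308}\right) = \frac{104640325}{317940822}$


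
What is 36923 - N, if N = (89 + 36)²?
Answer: 21298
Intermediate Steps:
N = 15625 (N = 125² = 15625)
36923 - N = 36923 - 1*15625 = 36923 - 15625 = 21298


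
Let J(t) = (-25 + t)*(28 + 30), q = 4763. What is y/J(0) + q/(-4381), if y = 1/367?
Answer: -2534634831/2331349150 ≈ -1.0872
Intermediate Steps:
y = 1/367 ≈ 0.0027248
J(t) = -1450 + 58*t (J(t) = (-25 + t)*58 = -1450 + 58*t)
y/J(0) + q/(-4381) = 1/(367*(-1450 + 58*0)) + 4763/(-4381) = 1/(367*(-1450 + 0)) + 4763*(-1/4381) = (1/367)/(-1450) - 4763/4381 = (1/367)*(-1/1450) - 4763/4381 = -1/532150 - 4763/4381 = -2534634831/2331349150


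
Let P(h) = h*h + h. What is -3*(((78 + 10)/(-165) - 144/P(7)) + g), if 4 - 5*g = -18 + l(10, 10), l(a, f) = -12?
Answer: -388/35 ≈ -11.086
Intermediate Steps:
g = 34/5 (g = ⅘ - (-18 - 12)/5 = ⅘ - ⅕*(-30) = ⅘ + 6 = 34/5 ≈ 6.8000)
P(h) = h + h² (P(h) = h² + h = h + h²)
-3*(((78 + 10)/(-165) - 144/P(7)) + g) = -3*(((78 + 10)/(-165) - 144*1/(7*(1 + 7))) + 34/5) = -3*((88*(-1/165) - 144/(7*8)) + 34/5) = -3*((-8/15 - 144/56) + 34/5) = -3*((-8/15 - 144*1/56) + 34/5) = -3*((-8/15 - 18/7) + 34/5) = -3*(-326/105 + 34/5) = -3*388/105 = -388/35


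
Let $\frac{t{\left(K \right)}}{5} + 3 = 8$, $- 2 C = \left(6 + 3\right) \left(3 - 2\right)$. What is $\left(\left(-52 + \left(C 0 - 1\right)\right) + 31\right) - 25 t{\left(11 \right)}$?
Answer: $-647$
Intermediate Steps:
$C = - \frac{9}{2}$ ($C = - \frac{\left(6 + 3\right) \left(3 - 2\right)}{2} = - \frac{9 \cdot 1}{2} = \left(- \frac{1}{2}\right) 9 = - \frac{9}{2} \approx -4.5$)
$t{\left(K \right)} = 25$ ($t{\left(K \right)} = -15 + 5 \cdot 8 = -15 + 40 = 25$)
$\left(\left(-52 + \left(C 0 - 1\right)\right) + 31\right) - 25 t{\left(11 \right)} = \left(\left(-52 - 1\right) + 31\right) - 625 = \left(-53 + 31\right) - 625 = -22 - 625 = -647$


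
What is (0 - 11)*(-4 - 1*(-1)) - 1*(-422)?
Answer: 455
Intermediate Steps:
(0 - 11)*(-4 - 1*(-1)) - 1*(-422) = -11*(-4 + 1) + 422 = -11*(-3) + 422 = 33 + 422 = 455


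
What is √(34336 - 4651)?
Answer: √29685 ≈ 172.29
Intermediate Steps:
√(34336 - 4651) = √29685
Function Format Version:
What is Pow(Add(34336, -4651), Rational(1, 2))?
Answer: Pow(29685, Rational(1, 2)) ≈ 172.29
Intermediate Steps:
Pow(Add(34336, -4651), Rational(1, 2)) = Pow(29685, Rational(1, 2))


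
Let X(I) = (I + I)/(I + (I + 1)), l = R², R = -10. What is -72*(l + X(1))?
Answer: -7248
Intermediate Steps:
l = 100 (l = (-10)² = 100)
X(I) = 2*I/(1 + 2*I) (X(I) = (2*I)/(I + (1 + I)) = (2*I)/(1 + 2*I) = 2*I/(1 + 2*I))
-72*(l + X(1)) = -72*(100 + 2*1/(1 + 2*1)) = -72*(100 + 2*1/(1 + 2)) = -72*(100 + 2*1/3) = -72*(100 + 2*1*(⅓)) = -72*(100 + ⅔) = -72*302/3 = -7248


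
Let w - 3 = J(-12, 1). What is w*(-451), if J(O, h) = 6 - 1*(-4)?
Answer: -5863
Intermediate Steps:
J(O, h) = 10 (J(O, h) = 6 + 4 = 10)
w = 13 (w = 3 + 10 = 13)
w*(-451) = 13*(-451) = -5863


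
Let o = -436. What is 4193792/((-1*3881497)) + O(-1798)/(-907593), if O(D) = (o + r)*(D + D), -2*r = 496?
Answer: -4451144899888/1174273168907 ≈ -3.7906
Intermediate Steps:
r = -248 (r = -1/2*496 = -248)
O(D) = -1368*D (O(D) = (-436 - 248)*(D + D) = -1368*D)
4193792/((-1*3881497)) + O(-1798)/(-907593) = 4193792/((-1*3881497)) - 1368*(-1798)/(-907593) = 4193792/(-3881497) + 2459664*(-1/907593) = 4193792*(-1/3881497) - 819888/302531 = -4193792/3881497 - 819888/302531 = -4451144899888/1174273168907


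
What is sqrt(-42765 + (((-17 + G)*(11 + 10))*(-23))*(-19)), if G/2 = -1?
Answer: 2*I*sqrt(54282) ≈ 465.97*I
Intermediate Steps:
G = -2 (G = 2*(-1) = -2)
sqrt(-42765 + (((-17 + G)*(11 + 10))*(-23))*(-19)) = sqrt(-42765 + (((-17 - 2)*(11 + 10))*(-23))*(-19)) = sqrt(-42765 + (-19*21*(-23))*(-19)) = sqrt(-42765 - 399*(-23)*(-19)) = sqrt(-42765 + 9177*(-19)) = sqrt(-42765 - 174363) = sqrt(-217128) = 2*I*sqrt(54282)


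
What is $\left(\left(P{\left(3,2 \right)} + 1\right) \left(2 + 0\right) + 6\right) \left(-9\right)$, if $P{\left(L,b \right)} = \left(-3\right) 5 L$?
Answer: $738$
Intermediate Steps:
$P{\left(L,b \right)} = - 15 L$
$\left(\left(P{\left(3,2 \right)} + 1\right) \left(2 + 0\right) + 6\right) \left(-9\right) = \left(\left(\left(-15\right) 3 + 1\right) \left(2 + 0\right) + 6\right) \left(-9\right) = \left(\left(-45 + 1\right) 2 + 6\right) \left(-9\right) = \left(\left(-44\right) 2 + 6\right) \left(-9\right) = \left(-88 + 6\right) \left(-9\right) = \left(-82\right) \left(-9\right) = 738$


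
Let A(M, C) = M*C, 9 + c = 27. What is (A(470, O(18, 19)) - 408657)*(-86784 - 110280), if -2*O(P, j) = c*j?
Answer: 96369616728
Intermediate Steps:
c = 18 (c = -9 + 27 = 18)
O(P, j) = -9*j
A(M, C) = C*M
(A(470, O(18, 19)) - 408657)*(-86784 - 110280) = (-9*19*470 - 408657)*(-86784 - 110280) = (-171*470 - 408657)*(-197064) = (-80370 - 408657)*(-197064) = -489027*(-197064) = 96369616728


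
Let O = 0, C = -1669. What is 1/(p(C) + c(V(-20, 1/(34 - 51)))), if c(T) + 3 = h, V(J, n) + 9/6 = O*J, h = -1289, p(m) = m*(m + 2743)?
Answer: -1/1793798 ≈ -5.5748e-7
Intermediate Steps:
p(m) = m*(2743 + m)
V(J, n) = -3/2 (V(J, n) = -3/2 + 0*J = -3/2 + 0 = -3/2)
c(T) = -1292 (c(T) = -3 - 1289 = -1292)
1/(p(C) + c(V(-20, 1/(34 - 51)))) = 1/(-1669*(2743 - 1669) - 1292) = 1/(-1669*1074 - 1292) = 1/(-1792506 - 1292) = 1/(-1793798) = -1/1793798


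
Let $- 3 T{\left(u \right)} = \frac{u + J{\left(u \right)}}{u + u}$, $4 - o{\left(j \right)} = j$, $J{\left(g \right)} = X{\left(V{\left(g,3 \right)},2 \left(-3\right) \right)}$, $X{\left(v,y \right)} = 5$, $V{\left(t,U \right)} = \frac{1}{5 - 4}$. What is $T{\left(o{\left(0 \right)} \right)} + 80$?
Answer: $\frac{637}{8} \approx 79.625$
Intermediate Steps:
$V{\left(t,U \right)} = 1$ ($V{\left(t,U \right)} = 1^{-1} = 1$)
$J{\left(g \right)} = 5$
$o{\left(j \right)} = 4 - j$
$T{\left(u \right)} = - \frac{5 + u}{6 u}$ ($T{\left(u \right)} = - \frac{\left(u + 5\right) \frac{1}{u + u}}{3} = - \frac{\left(5 + u\right) \frac{1}{2 u}}{3} = - \frac{\frac{1}{2} \frac{1}{u} \left(5 + u\right)}{3} = - \frac{5 + u}{6 u}$)
$T{\left(o{\left(0 \right)} \right)} + 80 = \frac{-5 - \left(4 - 0\right)}{6 \left(4 - 0\right)} + 80 = \frac{-5 - \left(4 + 0\right)}{6 \left(4 + 0\right)} + 80 = \frac{-5 - 4}{6 \cdot 4} + 80 = \frac{1}{6} \cdot \frac{1}{4} \left(-5 - 4\right) + 80 = \frac{1}{6} \cdot \frac{1}{4} \left(-9\right) + 80 = - \frac{3}{8} + 80 = \frac{637}{8}$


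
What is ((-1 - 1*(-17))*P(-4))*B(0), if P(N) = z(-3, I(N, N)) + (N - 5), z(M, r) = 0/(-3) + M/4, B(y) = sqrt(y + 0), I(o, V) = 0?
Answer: 0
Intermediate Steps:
B(y) = sqrt(y)
z(M, r) = M/4 (z(M, r) = 0*(-1/3) + M*(1/4) = 0 + M/4 = M/4)
P(N) = -23/4 + N (P(N) = (1/4)*(-3) + (N - 5) = -3/4 + (-5 + N) = -23/4 + N)
((-1 - 1*(-17))*P(-4))*B(0) = ((-1 - 1*(-17))*(-23/4 - 4))*sqrt(0) = ((-1 + 17)*(-39/4))*0 = (16*(-39/4))*0 = -156*0 = 0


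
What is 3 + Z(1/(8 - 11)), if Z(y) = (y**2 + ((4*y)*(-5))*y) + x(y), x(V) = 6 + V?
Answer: 59/9 ≈ 6.5556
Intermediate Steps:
Z(y) = 6 + y - 19*y**2 (Z(y) = (y**2 + ((4*y)*(-5))*y) + (6 + y) = (y**2 + (-20*y)*y) + (6 + y) = (y**2 - 20*y**2) + (6 + y) = -19*y**2 + (6 + y) = 6 + y - 19*y**2)
3 + Z(1/(8 - 11)) = 3 + (6 + 1/(8 - 11) - 19/(8 - 11)**2) = 3 + (6 + 1/(-3) - 19*(1/(-3))**2) = 3 + (6 - 1/3 - 19*(-1/3)**2) = 3 + (6 - 1/3 - 19*1/9) = 3 + (6 - 1/3 - 19/9) = 3 + 32/9 = 59/9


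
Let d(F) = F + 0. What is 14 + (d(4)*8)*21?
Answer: 686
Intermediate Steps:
d(F) = F
14 + (d(4)*8)*21 = 14 + (4*8)*21 = 14 + 32*21 = 14 + 672 = 686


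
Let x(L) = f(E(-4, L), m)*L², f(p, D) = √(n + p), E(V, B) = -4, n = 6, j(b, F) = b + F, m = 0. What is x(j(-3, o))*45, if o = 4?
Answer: 45*√2 ≈ 63.640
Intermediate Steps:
j(b, F) = F + b
f(p, D) = √(6 + p)
x(L) = √2*L² (x(L) = √(6 - 4)*L² = √2*L²)
x(j(-3, o))*45 = (√2*(4 - 3)²)*45 = (√2*1²)*45 = (√2*1)*45 = √2*45 = 45*√2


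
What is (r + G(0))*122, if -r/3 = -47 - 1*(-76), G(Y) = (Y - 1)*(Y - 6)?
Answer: -9882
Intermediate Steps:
G(Y) = (-1 + Y)*(-6 + Y)
r = -87 (r = -3*(-47 - 1*(-76)) = -3*(-47 + 76) = -3*29 = -87)
(r + G(0))*122 = (-87 + (6 + 0² - 7*0))*122 = (-87 + (6 + 0 + 0))*122 = (-87 + 6)*122 = -81*122 = -9882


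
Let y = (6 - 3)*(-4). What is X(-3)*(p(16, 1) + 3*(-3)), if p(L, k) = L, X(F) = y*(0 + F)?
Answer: 252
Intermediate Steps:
y = -12 (y = 3*(-4) = -12)
X(F) = -12*F (X(F) = -12*(0 + F) = -12*F)
X(-3)*(p(16, 1) + 3*(-3)) = (-12*(-3))*(16 + 3*(-3)) = 36*(16 - 9) = 36*7 = 252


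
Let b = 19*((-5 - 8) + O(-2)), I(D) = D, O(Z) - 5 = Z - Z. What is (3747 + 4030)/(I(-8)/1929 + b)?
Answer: -194829/3808 ≈ -51.163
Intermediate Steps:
O(Z) = 5 (O(Z) = 5 + (Z - Z) = 5 + 0 = 5)
b = -152 (b = 19*((-5 - 8) + 5) = 19*(-13 + 5) = 19*(-8) = -152)
(3747 + 4030)/(I(-8)/1929 + b) = (3747 + 4030)/(-8/1929 - 152) = 7777/(-8*1/1929 - 152) = 7777/(-8/1929 - 152) = 7777/(-293216/1929) = 7777*(-1929/293216) = -194829/3808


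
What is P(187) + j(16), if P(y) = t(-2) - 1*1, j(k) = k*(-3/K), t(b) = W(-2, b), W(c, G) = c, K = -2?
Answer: 21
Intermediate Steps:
t(b) = -2
j(k) = 3*k/2 (j(k) = k*(-3/(-2)) = k*(-3*(-1/2)) = k*(3/2) = 3*k/2)
P(y) = -3 (P(y) = -2 - 1*1 = -2 - 1 = -3)
P(187) + j(16) = -3 + (3/2)*16 = -3 + 24 = 21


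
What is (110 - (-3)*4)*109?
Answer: 13298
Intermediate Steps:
(110 - (-3)*4)*109 = (110 - 3*(-1)*4)*109 = (110 + 3*4)*109 = (110 + 12)*109 = 122*109 = 13298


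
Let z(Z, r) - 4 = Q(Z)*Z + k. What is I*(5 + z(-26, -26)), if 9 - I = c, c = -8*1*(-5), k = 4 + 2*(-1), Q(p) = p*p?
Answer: 544515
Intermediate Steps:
Q(p) = p**2
k = 2 (k = 4 - 2 = 2)
c = 40 (c = -8*(-5) = 40)
I = -31 (I = 9 - 1*40 = 9 - 40 = -31)
z(Z, r) = 6 + Z**3 (z(Z, r) = 4 + (Z**2*Z + 2) = 4 + (Z**3 + 2) = 4 + (2 + Z**3) = 6 + Z**3)
I*(5 + z(-26, -26)) = -31*(5 + (6 + (-26)**3)) = -31*(5 + (6 - 17576)) = -31*(5 - 17570) = -31*(-17565) = 544515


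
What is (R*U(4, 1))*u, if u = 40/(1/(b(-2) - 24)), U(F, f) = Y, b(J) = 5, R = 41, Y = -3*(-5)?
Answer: -467400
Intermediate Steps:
Y = 15
U(F, f) = 15
u = -760 (u = 40/(1/(5 - 24)) = 40/(1/(-19)) = 40/(-1/19) = 40*(-19) = -760)
(R*U(4, 1))*u = (41*15)*(-760) = 615*(-760) = -467400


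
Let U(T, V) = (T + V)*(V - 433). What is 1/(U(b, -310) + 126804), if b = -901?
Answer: 1/1026577 ≈ 9.7411e-7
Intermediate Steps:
U(T, V) = (-433 + V)*(T + V) (U(T, V) = (T + V)*(-433 + V) = (-433 + V)*(T + V))
1/(U(b, -310) + 126804) = 1/(((-310)**2 - 433*(-901) - 433*(-310) - 901*(-310)) + 126804) = 1/((96100 + 390133 + 134230 + 279310) + 126804) = 1/(899773 + 126804) = 1/1026577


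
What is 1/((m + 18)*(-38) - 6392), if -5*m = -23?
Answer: -5/36254 ≈ -0.00013792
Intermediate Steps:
m = 23/5 (m = -⅕*(-23) = 23/5 ≈ 4.6000)
1/((m + 18)*(-38) - 6392) = 1/((23/5 + 18)*(-38) - 6392) = 1/((113/5)*(-38) - 6392) = 1/(-4294/5 - 6392) = 1/(-36254/5) = -5/36254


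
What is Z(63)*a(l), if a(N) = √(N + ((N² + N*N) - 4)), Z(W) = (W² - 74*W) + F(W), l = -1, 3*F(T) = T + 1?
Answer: -2015*I*√3/3 ≈ -1163.4*I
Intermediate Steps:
F(T) = ⅓ + T/3 (F(T) = (T + 1)/3 = (1 + T)/3 = ⅓ + T/3)
Z(W) = ⅓ + W² - 221*W/3 (Z(W) = (W² - 74*W) + (⅓ + W/3) = ⅓ + W² - 221*W/3)
a(N) = √(-4 + N + 2*N²) (a(N) = √(N + ((N² + N²) - 4)) = √(N + (2*N² - 4)) = √(N + (-4 + 2*N²)) = √(-4 + N + 2*N²))
Z(63)*a(l) = (⅓ + 63² - 221/3*63)*√(-4 - 1 + 2*(-1)²) = (⅓ + 3969 - 4641)*√(-4 - 1 + 2*1) = -2015*√(-4 - 1 + 2)/3 = -2015*I*√3/3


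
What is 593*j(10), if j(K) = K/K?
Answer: 593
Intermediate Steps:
j(K) = 1
593*j(10) = 593*1 = 593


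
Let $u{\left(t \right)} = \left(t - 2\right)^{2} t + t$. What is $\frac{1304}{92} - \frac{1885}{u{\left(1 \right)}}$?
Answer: $- \frac{42703}{46} \approx -928.33$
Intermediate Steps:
$u{\left(t \right)} = t + t \left(-2 + t\right)^{2}$ ($u{\left(t \right)} = \left(-2 + t\right)^{2} t + t = t \left(-2 + t\right)^{2} + t = t + t \left(-2 + t\right)^{2}$)
$\frac{1304}{92} - \frac{1885}{u{\left(1 \right)}} = \frac{1304}{92} - \frac{1885}{1 \left(1 + \left(-2 + 1\right)^{2}\right)} = 1304 \cdot \frac{1}{92} - \frac{1885}{1 \left(1 + \left(-1\right)^{2}\right)} = \frac{326}{23} - \frac{1885}{1 \left(1 + 1\right)} = \frac{326}{23} - \frac{1885}{1 \cdot 2} = \frac{326}{23} - \frac{1885}{2} = - \frac{42703}{46}$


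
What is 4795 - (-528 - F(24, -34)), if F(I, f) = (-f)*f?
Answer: 4167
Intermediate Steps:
F(I, f) = -f²
4795 - (-528 - F(24, -34)) = 4795 - (-528 - (-1)*(-34)²) = 4795 - (-528 - (-1)*1156) = 4795 - (-528 - 1*(-1156)) = 4795 - (-528 + 1156) = 4795 - 1*628 = 4795 - 628 = 4167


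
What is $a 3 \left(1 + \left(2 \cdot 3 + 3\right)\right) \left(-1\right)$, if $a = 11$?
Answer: $-330$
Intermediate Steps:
$a 3 \left(1 + \left(2 \cdot 3 + 3\right)\right) \left(-1\right) = 11 \cdot 3 \left(1 + \left(2 \cdot 3 + 3\right)\right) \left(-1\right) = 11 \cdot 3 \left(1 + \left(6 + 3\right)\right) \left(-1\right) = 11 \cdot 3 \left(1 + 9\right) \left(-1\right) = 11 \cdot 3 \cdot 10 \left(-1\right) = 11 \cdot 30 \left(-1\right) = 330 \left(-1\right) = -330$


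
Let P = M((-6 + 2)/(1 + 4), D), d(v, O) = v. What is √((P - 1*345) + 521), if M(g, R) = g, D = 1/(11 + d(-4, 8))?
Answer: 2*√1095/5 ≈ 13.236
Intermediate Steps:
D = ⅐ (D = 1/(11 - 4) = 1/7 = ⅐ ≈ 0.14286)
P = -⅘ (P = (-6 + 2)/(1 + 4) = -4/5 = -4*⅕ = -⅘ ≈ -0.80000)
√((P - 1*345) + 521) = √((-⅘ - 1*345) + 521) = √((-⅘ - 345) + 521) = √(-1729/5 + 521) = √(876/5) = 2*√1095/5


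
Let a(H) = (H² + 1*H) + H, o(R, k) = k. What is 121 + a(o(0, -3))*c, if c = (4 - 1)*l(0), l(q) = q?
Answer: 121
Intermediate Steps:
a(H) = H² + 2*H (a(H) = (H² + H) + H = (H + H²) + H = H² + 2*H)
c = 0 (c = (4 - 1)*0 = 3*0 = 0)
121 + a(o(0, -3))*c = 121 - 3*(2 - 3)*0 = 121 - 3*(-1)*0 = 121 + 3*0 = 121 + 0 = 121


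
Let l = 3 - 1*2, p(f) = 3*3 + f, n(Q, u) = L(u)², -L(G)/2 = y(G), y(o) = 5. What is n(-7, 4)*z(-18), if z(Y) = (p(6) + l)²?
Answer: 25600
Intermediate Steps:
L(G) = -10 (L(G) = -2*5 = -10)
n(Q, u) = 100 (n(Q, u) = (-10)² = 100)
p(f) = 9 + f
l = 1 (l = 3 - 2 = 1)
z(Y) = 256 (z(Y) = ((9 + 6) + 1)² = (15 + 1)² = 16² = 256)
n(-7, 4)*z(-18) = 100*256 = 25600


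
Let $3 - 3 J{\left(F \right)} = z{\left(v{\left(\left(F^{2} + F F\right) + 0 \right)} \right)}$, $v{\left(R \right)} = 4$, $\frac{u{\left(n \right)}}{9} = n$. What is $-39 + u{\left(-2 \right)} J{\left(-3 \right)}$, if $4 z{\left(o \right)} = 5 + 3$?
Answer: $-45$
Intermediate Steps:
$u{\left(n \right)} = 9 n$
$z{\left(o \right)} = 2$ ($z{\left(o \right)} = \frac{5 + 3}{4} = \frac{1}{4} \cdot 8 = 2$)
$J{\left(F \right)} = \frac{1}{3}$ ($J{\left(F \right)} = 1 - \frac{2}{3} = \frac{1}{3}$)
$-39 + u{\left(-2 \right)} J{\left(-3 \right)} = -39 + 9 \left(-2\right) \frac{1}{3} = -39 - 6 = -45$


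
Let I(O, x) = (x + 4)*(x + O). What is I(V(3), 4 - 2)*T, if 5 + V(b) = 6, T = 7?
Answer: 126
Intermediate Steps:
V(b) = 1 (V(b) = -5 + 6 = 1)
I(O, x) = (4 + x)*(O + x)
I(V(3), 4 - 2)*T = ((4 - 2)² + 4*1 + 4*(4 - 2) + 1*(4 - 2))*7 = (2² + 4 + 4*2 + 1*2)*7 = (4 + 4 + 8 + 2)*7 = 18*7 = 126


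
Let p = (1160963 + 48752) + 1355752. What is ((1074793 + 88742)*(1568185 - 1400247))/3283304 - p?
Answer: -4113903161069/1641652 ≈ -2.5060e+6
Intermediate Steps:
p = 2565467 (p = 1209715 + 1355752 = 2565467)
((1074793 + 88742)*(1568185 - 1400247))/3283304 - p = ((1074793 + 88742)*(1568185 - 1400247))/3283304 - 1*2565467 = (1163535*167938)*(1/3283304) - 2565467 = 195401740830*(1/3283304) - 2565467 = 97700870415/1641652 - 2565467 = -4113903161069/1641652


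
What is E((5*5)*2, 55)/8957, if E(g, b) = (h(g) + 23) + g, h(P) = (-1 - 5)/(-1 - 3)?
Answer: 149/17914 ≈ 0.0083175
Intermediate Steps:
h(P) = 3/2 (h(P) = -6/(-4) = -6*(-¼) = 3/2)
E(g, b) = 49/2 + g (E(g, b) = (3/2 + 23) + g = 49/2 + g)
E((5*5)*2, 55)/8957 = (49/2 + (5*5)*2)/8957 = (49/2 + 25*2)*(1/8957) = (49/2 + 50)*(1/8957) = (149/2)*(1/8957) = 149/17914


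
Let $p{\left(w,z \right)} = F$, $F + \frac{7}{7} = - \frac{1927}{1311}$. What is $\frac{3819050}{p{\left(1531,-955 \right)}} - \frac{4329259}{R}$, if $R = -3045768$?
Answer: $- \frac{693157258611989}{448281672} \approx -1.5463 \cdot 10^{6}$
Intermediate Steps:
$F = - \frac{3238}{1311}$ ($F = -1 - \frac{1927}{1311} = - \frac{3238}{1311} \approx -2.4699$)
$p{\left(w,z \right)} = - \frac{3238}{1311}$
$\frac{3819050}{p{\left(1531,-955 \right)}} - \frac{4329259}{R} = \frac{3819050}{- \frac{3238}{1311}} - \frac{4329259}{-3045768} = 3819050 \left(- \frac{1311}{3238}\right) - - \frac{393569}{276888} = - \frac{2503387275}{1619} + \frac{393569}{276888} = - \frac{693157258611989}{448281672}$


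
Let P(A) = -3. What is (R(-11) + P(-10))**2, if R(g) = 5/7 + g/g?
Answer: 81/49 ≈ 1.6531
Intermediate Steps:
R(g) = 12/7 (R(g) = 5*(1/7) + 1 = 5/7 + 1 = 12/7)
(R(-11) + P(-10))**2 = (12/7 - 3)**2 = (-9/7)**2 = 81/49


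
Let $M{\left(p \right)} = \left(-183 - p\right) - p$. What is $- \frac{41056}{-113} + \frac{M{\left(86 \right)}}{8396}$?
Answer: $\frac{344666061}{948748} \approx 363.29$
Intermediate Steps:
$M{\left(p \right)} = -183 - 2 p$
$- \frac{41056}{-113} + \frac{M{\left(86 \right)}}{8396} = - \frac{41056}{-113} + \frac{-183 - 172}{8396} = \left(-41056\right) \left(- \frac{1}{113}\right) + \left(-183 - 172\right) \frac{1}{8396} = \frac{41056}{113} - \frac{355}{8396} = \frac{344666061}{948748}$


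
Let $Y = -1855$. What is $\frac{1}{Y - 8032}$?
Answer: $- \frac{1}{9887} \approx -0.00010114$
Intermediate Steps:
$\frac{1}{Y - 8032} = \frac{1}{-1855 - 8032} = \frac{1}{-9887} = - \frac{1}{9887}$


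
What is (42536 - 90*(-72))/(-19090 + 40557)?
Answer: 49016/21467 ≈ 2.2833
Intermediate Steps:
(42536 - 90*(-72))/(-19090 + 40557) = (42536 + 6480)/21467 = 49016*(1/21467) = 49016/21467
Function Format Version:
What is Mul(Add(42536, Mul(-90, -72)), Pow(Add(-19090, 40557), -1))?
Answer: Rational(49016, 21467) ≈ 2.2833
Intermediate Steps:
Mul(Add(42536, Mul(-90, -72)), Pow(Add(-19090, 40557), -1)) = Mul(Add(42536, 6480), Pow(21467, -1)) = Mul(49016, Rational(1, 21467)) = Rational(49016, 21467)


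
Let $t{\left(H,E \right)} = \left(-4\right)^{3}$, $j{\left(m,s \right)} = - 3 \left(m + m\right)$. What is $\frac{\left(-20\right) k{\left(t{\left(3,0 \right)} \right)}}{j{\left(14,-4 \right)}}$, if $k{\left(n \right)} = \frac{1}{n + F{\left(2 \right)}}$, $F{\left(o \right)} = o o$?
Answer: $- \frac{1}{252} \approx -0.0039683$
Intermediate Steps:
$j{\left(m,s \right)} = - 6 m$ ($j{\left(m,s \right)} = - 3 \cdot 2 m = - 6 m$)
$F{\left(o \right)} = o^{2}$
$t{\left(H,E \right)} = -64$
$k{\left(n \right)} = \frac{1}{4 + n}$ ($k{\left(n \right)} = \frac{1}{n + 2^{2}} = \frac{1}{n + 4} = \frac{1}{4 + n}$)
$\frac{\left(-20\right) k{\left(t{\left(3,0 \right)} \right)}}{j{\left(14,-4 \right)}} = \frac{\left(-20\right) \frac{1}{4 - 64}}{\left(-6\right) 14} = \frac{\left(-20\right) \frac{1}{-60}}{-84} = \left(-20\right) \left(- \frac{1}{60}\right) \left(- \frac{1}{84}\right) = \frac{1}{3} \left(- \frac{1}{84}\right) = - \frac{1}{252}$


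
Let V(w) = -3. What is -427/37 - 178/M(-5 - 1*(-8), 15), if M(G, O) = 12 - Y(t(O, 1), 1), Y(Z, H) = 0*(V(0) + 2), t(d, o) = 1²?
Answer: -5855/222 ≈ -26.374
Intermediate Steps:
t(d, o) = 1
Y(Z, H) = 0 (Y(Z, H) = 0*(-3 + 2) = 0*(-1) = 0)
M(G, O) = 12 (M(G, O) = 12 - 1*0 = 12 + 0 = 12)
-427/37 - 178/M(-5 - 1*(-8), 15) = -427/37 - 178/12 = -427*1/37 - 178*1/12 = -427/37 - 89/6 = -5855/222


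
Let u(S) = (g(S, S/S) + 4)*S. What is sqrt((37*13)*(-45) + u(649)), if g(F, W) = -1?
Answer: 7*I*sqrt(402) ≈ 140.35*I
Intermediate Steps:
u(S) = 3*S (u(S) = (-1 + 4)*S = 3*S)
sqrt((37*13)*(-45) + u(649)) = sqrt((37*13)*(-45) + 3*649) = sqrt(481*(-45) + 1947) = sqrt(-21645 + 1947) = sqrt(-19698) = 7*I*sqrt(402)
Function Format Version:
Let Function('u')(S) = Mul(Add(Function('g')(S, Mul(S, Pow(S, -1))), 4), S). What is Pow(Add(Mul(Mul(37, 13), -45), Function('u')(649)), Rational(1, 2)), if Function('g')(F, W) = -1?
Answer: Mul(7, I, Pow(402, Rational(1, 2))) ≈ Mul(140.35, I)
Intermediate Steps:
Function('u')(S) = Mul(3, S) (Function('u')(S) = Mul(Add(-1, 4), S) = Mul(3, S))
Pow(Add(Mul(Mul(37, 13), -45), Function('u')(649)), Rational(1, 2)) = Pow(Add(Mul(Mul(37, 13), -45), Mul(3, 649)), Rational(1, 2)) = Pow(Add(Mul(481, -45), 1947), Rational(1, 2)) = Pow(Add(-21645, 1947), Rational(1, 2)) = Pow(-19698, Rational(1, 2)) = Mul(7, I, Pow(402, Rational(1, 2)))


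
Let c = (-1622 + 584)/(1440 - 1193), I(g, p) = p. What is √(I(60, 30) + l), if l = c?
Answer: 6*√43719/247 ≈ 5.0791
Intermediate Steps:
c = -1038/247 ≈ -4.2024
l = -1038/247 ≈ -4.2024
√(I(60, 30) + l) = √(30 - 1038/247) = √(6372/247) = 6*√43719/247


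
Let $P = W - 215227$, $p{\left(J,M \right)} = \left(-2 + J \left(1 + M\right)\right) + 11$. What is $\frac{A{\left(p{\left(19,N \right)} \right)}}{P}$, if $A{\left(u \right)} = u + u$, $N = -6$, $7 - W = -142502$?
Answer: $\frac{86}{36359} \approx 0.0023653$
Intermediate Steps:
$W = 142509$ ($W = 7 - -142502 = 7 + 142502 = 142509$)
$p{\left(J,M \right)} = 9 + J \left(1 + M\right)$
$A{\left(u \right)} = 2 u$
$P = -72718$ ($P = 142509 - 215227 = -72718$)
$\frac{A{\left(p{\left(19,N \right)} \right)}}{P} = \frac{2 \left(9 + 19 + 19 \left(-6\right)\right)}{-72718} = 2 \left(9 + 19 - 114\right) \left(- \frac{1}{72718}\right) = 2 \left(-86\right) \left(- \frac{1}{72718}\right) = \left(-172\right) \left(- \frac{1}{72718}\right) = \frac{86}{36359}$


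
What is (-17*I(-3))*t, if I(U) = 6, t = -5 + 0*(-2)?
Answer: 510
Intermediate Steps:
t = -5 (t = -5 + 0 = -5)
(-17*I(-3))*t = -17*6*(-5) = -102*(-5) = 510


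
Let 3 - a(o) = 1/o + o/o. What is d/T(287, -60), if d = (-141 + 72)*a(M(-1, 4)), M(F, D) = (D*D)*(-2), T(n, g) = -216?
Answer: 1495/2304 ≈ 0.64887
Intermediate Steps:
M(F, D) = -2*D² (M(F, D) = D²*(-2) = -2*D²)
a(o) = 2 - 1/o (a(o) = 3 - (1/o + o/o) = 3 - (1/o + 1) = 3 - (1 + 1/o) = 3 + (-1 - 1/o) = 2 - 1/o)
d = -4485/32 (d = (-141 + 72)*(2 - 1/((-2*4²))) = -69*(2 - 1/((-2*16))) = -69*(2 - 1/(-32)) = -69*(2 - 1*(-1/32)) = -69*(2 + 1/32) = -69*65/32 = -4485/32 ≈ -140.16)
d/T(287, -60) = -4485/32/(-216) = -4485/32*(-1/216) = 1495/2304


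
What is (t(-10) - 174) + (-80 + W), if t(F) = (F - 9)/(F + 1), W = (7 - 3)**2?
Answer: -2123/9 ≈ -235.89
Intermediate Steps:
W = 16 (W = 4**2 = 16)
t(F) = (-9 + F)/(1 + F)
(t(-10) - 174) + (-80 + W) = ((-9 - 10)/(1 - 10) - 174) + (-80 + 16) = (-19/(-9) - 174) - 64 = (-1/9*(-19) - 174) - 64 = (19/9 - 174) - 64 = -1547/9 - 64 = -2123/9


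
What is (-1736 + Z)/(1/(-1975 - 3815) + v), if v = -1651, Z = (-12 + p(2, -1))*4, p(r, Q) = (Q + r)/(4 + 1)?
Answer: 10324728/9559291 ≈ 1.0801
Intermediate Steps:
p(r, Q) = Q/5 + r/5 (p(r, Q) = (Q + r)/5 = (Q + r)*(1/5) = Q/5 + r/5)
Z = -236/5 (Z = (-12 + ((1/5)*(-1) + (1/5)*2))*4 = (-12 + (-1/5 + 2/5))*4 = (-12 + 1/5)*4 = -59/5*4 = -236/5 ≈ -47.200)
(-1736 + Z)/(1/(-1975 - 3815) + v) = (-1736 - 236/5)/(1/(-1975 - 3815) - 1651) = -8916/(5*(1/(-5790) - 1651)) = -8916/(5*(-1/5790 - 1651)) = -8916/(5*(-9559291/5790)) = -8916/5*(-5790/9559291) = 10324728/9559291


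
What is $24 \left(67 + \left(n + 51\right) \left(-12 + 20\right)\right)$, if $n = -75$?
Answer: $-3000$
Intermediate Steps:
$24 \left(67 + \left(n + 51\right) \left(-12 + 20\right)\right) = 24 \left(67 + \left(-75 + 51\right) \left(-12 + 20\right)\right) = 24 \left(67 - 192\right) = 24 \left(-125\right) = -3000$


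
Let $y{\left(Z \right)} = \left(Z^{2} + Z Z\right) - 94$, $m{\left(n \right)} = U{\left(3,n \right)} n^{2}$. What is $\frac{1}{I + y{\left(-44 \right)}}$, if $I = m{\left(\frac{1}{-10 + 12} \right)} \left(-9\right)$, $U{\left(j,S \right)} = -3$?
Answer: $\frac{4}{15139} \approx 0.00026422$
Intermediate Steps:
$m{\left(n \right)} = - 3 n^{2}$
$y{\left(Z \right)} = -94 + 2 Z^{2}$ ($y{\left(Z \right)} = \left(Z^{2} + Z^{2}\right) - 94 = 2 Z^{2} - 94 = -94 + 2 Z^{2}$)
$I = \frac{27}{4}$ ($I = - 3 \left(\frac{1}{-10 + 12}\right)^{2} \left(-9\right) = - 3 \left(\frac{1}{2}\right)^{2} \left(-9\right) = - \frac{3}{4} \left(-9\right) = \left(-3\right) \frac{1}{4} \left(-9\right) = \left(- \frac{3}{4}\right) \left(-9\right) = \frac{27}{4} \approx 6.75$)
$\frac{1}{I + y{\left(-44 \right)}} = \frac{1}{\frac{27}{4} - \left(94 - 2 \left(-44\right)^{2}\right)} = \frac{1}{\frac{27}{4} + \left(-94 + 2 \cdot 1936\right)} = \frac{1}{\frac{27}{4} + \left(-94 + 3872\right)} = \frac{1}{\frac{27}{4} + 3778} = \frac{1}{\frac{15139}{4}} = \frac{4}{15139}$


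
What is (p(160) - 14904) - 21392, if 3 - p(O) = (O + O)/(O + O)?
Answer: -36294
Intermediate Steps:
p(O) = 2 (p(O) = 3 - (O + O)/(O + O) = 3 - 2*O/(2*O) = 3 - 2*O*1/(2*O) = 3 - 1*1 = 3 - 1 = 2)
(p(160) - 14904) - 21392 = (2 - 14904) - 21392 = -14902 - 21392 = -36294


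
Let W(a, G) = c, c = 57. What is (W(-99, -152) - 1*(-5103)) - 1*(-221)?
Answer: 5381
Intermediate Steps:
W(a, G) = 57
(W(-99, -152) - 1*(-5103)) - 1*(-221) = (57 - 1*(-5103)) - 1*(-221) = (57 + 5103) + 221 = 5160 + 221 = 5381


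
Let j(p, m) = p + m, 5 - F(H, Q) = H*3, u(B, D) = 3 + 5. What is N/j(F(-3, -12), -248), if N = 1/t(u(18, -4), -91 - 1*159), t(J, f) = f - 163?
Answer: 1/96642 ≈ 1.0347e-5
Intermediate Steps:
u(B, D) = 8
F(H, Q) = 5 - 3*H (F(H, Q) = 5 - H*3 = 5 - 3*H)
t(J, f) = -163 + f
j(p, m) = m + p
N = -1/413 (N = 1/(-163 + (-91 - 1*159)) = 1/(-163 + (-91 - 159)) = 1/(-163 - 250) = 1/(-413) = -1/413 ≈ -0.0024213)
N/j(F(-3, -12), -248) = -1/(413*(-248 + (5 - 3*(-3)))) = -1/(413*(-248 + (5 + 9))) = -1/(413*(-248 + 14)) = -1/413/(-234) = -1/413*(-1/234) = 1/96642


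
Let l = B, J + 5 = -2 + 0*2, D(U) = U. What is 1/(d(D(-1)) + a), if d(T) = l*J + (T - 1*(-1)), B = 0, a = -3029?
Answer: -1/3029 ≈ -0.00033014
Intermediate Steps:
J = -7 (J = -5 + (-2 + 0*2) = -5 + (-2 + 0) = -5 - 2 = -7)
l = 0
d(T) = 1 + T (d(T) = 0*(-7) + (T - 1*(-1)) = 0 + (T + 1) = 0 + (1 + T) = 1 + T)
1/(d(D(-1)) + a) = 1/((1 - 1) - 3029) = 1/(0 - 3029) = 1/(-3029) = -1/3029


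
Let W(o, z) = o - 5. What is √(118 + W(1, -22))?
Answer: √114 ≈ 10.677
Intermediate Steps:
W(o, z) = -5 + o
√(118 + W(1, -22)) = √(118 + (-5 + 1)) = √(118 - 4) = √114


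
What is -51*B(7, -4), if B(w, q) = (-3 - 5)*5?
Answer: 2040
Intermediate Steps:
B(w, q) = -40 (B(w, q) = -8*5 = -40)
-51*B(7, -4) = -51*(-40) = 2040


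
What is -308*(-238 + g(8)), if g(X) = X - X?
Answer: 73304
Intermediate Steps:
g(X) = 0
-308*(-238 + g(8)) = -308*(-238 + 0) = -308*(-238) = 73304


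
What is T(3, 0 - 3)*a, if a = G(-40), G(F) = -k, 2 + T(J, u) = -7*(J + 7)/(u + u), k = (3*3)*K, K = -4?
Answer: 348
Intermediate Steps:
k = -36 (k = (3*3)*(-4) = 9*(-4) = -36)
T(J, u) = -2 - 7*(7 + J)/(2*u) (T(J, u) = -2 - 7*(J + 7)/(u + u) = -2 - 7*(7 + J)/(2*u))
G(F) = 36 (G(F) = -1*(-36) = 36)
a = 36
T(3, 0 - 3)*a = ((-49 - 7*3 - 4*(0 - 3))/(2*(0 - 3)))*36 = ((½)*(-49 - 21 - 4*(-3))/(-3))*36 = ((½)*(-⅓)*(-49 - 21 + 12))*36 = ((½)*(-⅓)*(-58))*36 = (29/3)*36 = 348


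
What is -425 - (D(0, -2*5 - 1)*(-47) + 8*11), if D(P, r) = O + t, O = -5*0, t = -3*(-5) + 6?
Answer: 474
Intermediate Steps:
t = 21 (t = 15 + 6 = 21)
O = 0
D(P, r) = 21 (D(P, r) = 0 + 21 = 21)
-425 - (D(0, -2*5 - 1)*(-47) + 8*11) = -425 - (21*(-47) + 8*11) = -425 - (-987 + 88) = -425 - 1*(-899) = -425 + 899 = 474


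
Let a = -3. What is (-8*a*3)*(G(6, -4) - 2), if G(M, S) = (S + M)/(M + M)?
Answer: -132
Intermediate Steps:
G(M, S) = (M + S)/(2*M) (G(M, S) = (M + S)/((2*M)) = (M + S)*(1/(2*M)) = (M + S)/(2*M))
(-8*a*3)*(G(6, -4) - 2) = (-(-24)*3)*((½)*(6 - 4)/6 - 2) = (-8*(-9))*((½)*(⅙)*2 - 2) = 72*(⅙ - 2) = 72*(-11/6) = -132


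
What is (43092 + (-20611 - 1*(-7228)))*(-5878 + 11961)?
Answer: 180719847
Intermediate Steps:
(43092 + (-20611 - 1*(-7228)))*(-5878 + 11961) = (43092 + (-20611 + 7228))*6083 = (43092 - 13383)*6083 = 29709*6083 = 180719847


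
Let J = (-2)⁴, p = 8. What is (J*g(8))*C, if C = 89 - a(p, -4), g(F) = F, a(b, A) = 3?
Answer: 11008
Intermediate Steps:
C = 86 (C = 89 - 1*3 = 89 - 3 = 86)
J = 16
(J*g(8))*C = (16*8)*86 = 128*86 = 11008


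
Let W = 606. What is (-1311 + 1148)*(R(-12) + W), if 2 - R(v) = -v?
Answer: -97148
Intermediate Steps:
R(v) = 2 + v (R(v) = 2 - (-1)*v = 2 + v)
(-1311 + 1148)*(R(-12) + W) = (-1311 + 1148)*((2 - 12) + 606) = -163*(-10 + 606) = -163*596 = -97148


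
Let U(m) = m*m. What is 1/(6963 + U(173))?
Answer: 1/36892 ≈ 2.7106e-5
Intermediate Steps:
U(m) = m**2
1/(6963 + U(173)) = 1/(6963 + 173**2) = 1/(6963 + 29929) = 1/36892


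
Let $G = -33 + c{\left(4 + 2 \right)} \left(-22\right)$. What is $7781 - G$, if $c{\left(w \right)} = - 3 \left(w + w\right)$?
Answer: $7022$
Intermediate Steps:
$c{\left(w \right)} = - 6 w$ ($c{\left(w \right)} = - 3 \cdot 2 w = - 6 w$)
$G = 759$ ($G = -33 + - 6 \left(4 + 2\right) \left(-22\right) = -33 + \left(-6\right) 6 \left(-22\right) = -33 - -792 = -33 + 792 = 759$)
$7781 - G = 7781 - 759 = 7022$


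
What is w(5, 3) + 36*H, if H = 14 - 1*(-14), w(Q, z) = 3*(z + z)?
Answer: 1026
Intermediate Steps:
w(Q, z) = 6*z (w(Q, z) = 3*(2*z) = 6*z)
H = 28 (H = 14 + 14 = 28)
w(5, 3) + 36*H = 6*3 + 36*28 = 18 + 1008 = 1026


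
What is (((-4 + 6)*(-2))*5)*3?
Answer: -60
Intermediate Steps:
(((-4 + 6)*(-2))*5)*3 = ((2*(-2))*5)*3 = -4*5*3 = -20*3 = -60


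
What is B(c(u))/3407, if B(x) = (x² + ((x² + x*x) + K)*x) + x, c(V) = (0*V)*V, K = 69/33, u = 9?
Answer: 0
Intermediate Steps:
K = 23/11 (K = 69*(1/33) = 23/11 ≈ 2.0909)
c(V) = 0 (c(V) = 0*V = 0)
B(x) = x + x² + x*(23/11 + 2*x²) (B(x) = (x² + ((x² + x*x) + 23/11)*x) + x = (x² + ((x² + x²) + 23/11)*x) + x = (x² + (2*x² + 23/11)*x) + x = (x² + (23/11 + 2*x²)*x) + x = (x² + x*(23/11 + 2*x²)) + x = x + x² + x*(23/11 + 2*x²))
B(c(u))/3407 = ((1/11)*0*(34 + 11*0 + 22*0²))/3407 = ((1/11)*0*(34 + 0 + 22*0))*(1/3407) = ((1/11)*0*(34 + 0 + 0))*(1/3407) = ((1/11)*0*34)*(1/3407) = 0*(1/3407) = 0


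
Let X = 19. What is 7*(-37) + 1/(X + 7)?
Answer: -6733/26 ≈ -258.96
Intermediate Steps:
7*(-37) + 1/(X + 7) = 7*(-37) + 1/(19 + 7) = -259 + 1/26 = -6733/26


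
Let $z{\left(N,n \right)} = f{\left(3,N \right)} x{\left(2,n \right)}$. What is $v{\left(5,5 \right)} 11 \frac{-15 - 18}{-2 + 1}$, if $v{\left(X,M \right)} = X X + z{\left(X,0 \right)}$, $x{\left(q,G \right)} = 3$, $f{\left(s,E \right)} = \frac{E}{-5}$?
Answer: $7986$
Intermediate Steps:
$f{\left(s,E \right)} = - \frac{E}{5}$ ($f{\left(s,E \right)} = E \left(- \frac{1}{5}\right) = - \frac{E}{5}$)
$z{\left(N,n \right)} = - \frac{3 N}{5}$ ($z{\left(N,n \right)} = - \frac{N}{5} \cdot 3 = - \frac{3 N}{5}$)
$v{\left(X,M \right)} = X^{2} - \frac{3 X}{5}$ ($v{\left(X,M \right)} = X X - \frac{3 X}{5} = X^{2} - \frac{3 X}{5}$)
$v{\left(5,5 \right)} 11 \frac{-15 - 18}{-2 + 1} = \frac{1}{5} \cdot 5 \left(-3 + 5 \cdot 5\right) 11 \frac{-15 - 18}{-2 + 1} = \frac{1}{5} \cdot 5 \left(-3 + 25\right) 11 \left(- \frac{33}{-1}\right) = \frac{1}{5} \cdot 5 \cdot 22 \cdot 11 \left(\left(-33\right) \left(-1\right)\right) = 22 \cdot 11 \cdot 33 = 242 \cdot 33 = 7986$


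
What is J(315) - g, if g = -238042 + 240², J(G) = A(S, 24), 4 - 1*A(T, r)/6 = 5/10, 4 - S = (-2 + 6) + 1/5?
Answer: 180463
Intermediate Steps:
S = -⅕ (S = 4 - ((-2 + 6) + 1/5) = 4 - (4 + ⅕) = 4 - 1*21/5 = 4 - 21/5 = -⅕ ≈ -0.20000)
A(T, r) = 21 (A(T, r) = 24 - 30/10 = 24 - 6*½ = 24 - 3 = 21)
J(G) = 21
g = -180442 (g = -238042 + 57600 = -180442)
J(315) - g = 21 - 1*(-180442) = 21 + 180442 = 180463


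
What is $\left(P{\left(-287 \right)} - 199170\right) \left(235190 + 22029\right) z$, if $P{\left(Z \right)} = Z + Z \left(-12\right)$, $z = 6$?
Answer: $-302509607082$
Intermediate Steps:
$P{\left(Z \right)} = - 11 Z$ ($P{\left(Z \right)} = Z - 12 Z = - 11 Z$)
$\left(P{\left(-287 \right)} - 199170\right) \left(235190 + 22029\right) z = \left(\left(-11\right) \left(-287\right) - 199170\right) \left(235190 + 22029\right) 6 = \left(3157 - 199170\right) 257219 \cdot 6 = \left(-196013\right) 257219 \cdot 6 = \left(-50418267847\right) 6 = -302509607082$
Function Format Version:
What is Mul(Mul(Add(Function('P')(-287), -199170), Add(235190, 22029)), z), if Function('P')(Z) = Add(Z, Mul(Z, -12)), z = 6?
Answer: -302509607082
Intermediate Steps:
Function('P')(Z) = Mul(-11, Z) (Function('P')(Z) = Add(Z, Mul(-12, Z)) = Mul(-11, Z))
Mul(Mul(Add(Function('P')(-287), -199170), Add(235190, 22029)), z) = Mul(Mul(Add(Mul(-11, -287), -199170), Add(235190, 22029)), 6) = Mul(Mul(Add(3157, -199170), 257219), 6) = Mul(Mul(-196013, 257219), 6) = Mul(-50418267847, 6) = -302509607082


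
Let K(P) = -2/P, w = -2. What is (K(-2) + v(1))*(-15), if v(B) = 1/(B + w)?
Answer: 0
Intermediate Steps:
v(B) = 1/(-2 + B) (v(B) = 1/(B - 2) = 1/(-2 + B))
(K(-2) + v(1))*(-15) = (-2/(-2) + 1/(-2 + 1))*(-15) = (-2*(-½) + 1/(-1))*(-15) = (1 - 1)*(-15) = 0*(-15) = 0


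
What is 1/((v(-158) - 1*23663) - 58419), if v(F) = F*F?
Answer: -1/57118 ≈ -1.7508e-5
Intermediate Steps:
v(F) = F**2
1/((v(-158) - 1*23663) - 58419) = 1/(((-158)**2 - 1*23663) - 58419) = 1/((24964 - 23663) - 58419) = 1/(1301 - 58419) = 1/(-57118) = -1/57118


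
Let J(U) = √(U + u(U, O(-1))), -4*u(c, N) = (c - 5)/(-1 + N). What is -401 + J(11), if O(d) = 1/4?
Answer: -401 + √13 ≈ -397.39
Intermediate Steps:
O(d) = ¼
u(c, N) = -(-5 + c)/(4*(-1 + N)) (u(c, N) = -(c - 5)/(4*(-1 + N)) = -(-5 + c)/(4*(-1 + N)))
J(U) = √(-5/3 + 4*U/3) (J(U) = √(U + (5 - U)/(4*(-1 + ¼))) = √(U + (5 - U)/(4*(-¾))) = √(U + (¼)*(-4/3)*(5 - U)) = √(U + (-5/3 + U/3)) = √(-5/3 + 4*U/3))
-401 + J(11) = -401 + √(-15 + 12*11)/3 = -401 + √(-15 + 132)/3 = -401 + √117/3 = -401 + (3*√13)/3 = -401 + √13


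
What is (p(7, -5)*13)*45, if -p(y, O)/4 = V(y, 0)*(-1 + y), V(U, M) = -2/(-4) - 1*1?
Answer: 7020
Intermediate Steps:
V(U, M) = -1/2 (V(U, M) = -2*(-1/4) - 1 = 1/2 - 1 = -1/2)
p(y, O) = -2 + 2*y (p(y, O) = -(-2)*(-1 + y) = -4*(1/2 - y/2) = -2 + 2*y)
(p(7, -5)*13)*45 = ((-2 + 2*7)*13)*45 = ((-2 + 14)*13)*45 = (12*13)*45 = 156*45 = 7020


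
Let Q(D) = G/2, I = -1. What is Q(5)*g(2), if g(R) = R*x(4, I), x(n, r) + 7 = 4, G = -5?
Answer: 15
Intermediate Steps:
x(n, r) = -3 (x(n, r) = -7 + 4 = -3)
g(R) = -3*R (g(R) = R*(-3) = -3*R)
Q(D) = -5/2
Q(5)*g(2) = -(-15)*2/2 = -5/2*(-6) = 15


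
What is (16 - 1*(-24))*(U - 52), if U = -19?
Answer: -2840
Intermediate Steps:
(16 - 1*(-24))*(U - 52) = (16 - 1*(-24))*(-19 - 52) = (16 + 24)*(-71) = 40*(-71) = -2840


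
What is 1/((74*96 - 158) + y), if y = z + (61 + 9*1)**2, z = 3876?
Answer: 1/15722 ≈ 6.3605e-5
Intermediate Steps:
y = 8776 (y = 3876 + (61 + 9*1)**2 = 3876 + (61 + 9)**2 = 3876 + 70**2 = 3876 + 4900 = 8776)
1/((74*96 - 158) + y) = 1/((74*96 - 158) + 8776) = 1/((7104 - 158) + 8776) = 1/(6946 + 8776) = 1/15722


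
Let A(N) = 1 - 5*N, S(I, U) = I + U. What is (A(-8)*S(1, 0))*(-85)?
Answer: -3485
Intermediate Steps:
(A(-8)*S(1, 0))*(-85) = ((1 - 5*(-8))*(1 + 0))*(-85) = ((1 + 40)*1)*(-85) = (41*1)*(-85) = 41*(-85) = -3485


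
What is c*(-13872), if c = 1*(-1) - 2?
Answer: 41616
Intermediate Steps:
c = -3 (c = -1 - 2 = -3)
c*(-13872) = -3*(-13872) = 41616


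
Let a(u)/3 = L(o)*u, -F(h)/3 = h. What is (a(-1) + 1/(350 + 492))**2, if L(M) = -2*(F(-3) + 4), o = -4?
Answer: 4313468329/708964 ≈ 6084.2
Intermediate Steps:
F(h) = -3*h
L(M) = -26 (L(M) = -2*(-3*(-3) + 4) = -2*(9 + 4) = -2*13 = -26)
a(u) = -78*u (a(u) = 3*(-26*u) = -78*u)
(a(-1) + 1/(350 + 492))**2 = (-78*(-1) + 1/(350 + 492))**2 = (78 + 1/842)**2 = (65677/842)**2 = 4313468329/708964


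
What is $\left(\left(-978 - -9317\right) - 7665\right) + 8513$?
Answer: $9187$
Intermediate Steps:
$\left(\left(-978 - -9317\right) - 7665\right) + 8513 = \left(\left(-978 + 9317\right) - 7665\right) + 8513 = \left(8339 - 7665\right) + 8513 = 674 + 8513 = 9187$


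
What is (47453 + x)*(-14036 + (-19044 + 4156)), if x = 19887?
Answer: -1947742160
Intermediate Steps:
(47453 + x)*(-14036 + (-19044 + 4156)) = (47453 + 19887)*(-14036 + (-19044 + 4156)) = 67340*(-14036 - 14888) = 67340*(-28924) = -1947742160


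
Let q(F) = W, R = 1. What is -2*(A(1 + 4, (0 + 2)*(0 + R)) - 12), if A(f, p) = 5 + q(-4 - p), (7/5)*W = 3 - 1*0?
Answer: 68/7 ≈ 9.7143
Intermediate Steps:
W = 15/7 (W = 5*(3 - 1*0)/7 = 5*(3 + 0)/7 = (5/7)*3 = 15/7 ≈ 2.1429)
q(F) = 15/7
A(f, p) = 50/7 (A(f, p) = 5 + 15/7 = 50/7)
-2*(A(1 + 4, (0 + 2)*(0 + R)) - 12) = -2*(50/7 - 12) = -2*(-34/7) = 68/7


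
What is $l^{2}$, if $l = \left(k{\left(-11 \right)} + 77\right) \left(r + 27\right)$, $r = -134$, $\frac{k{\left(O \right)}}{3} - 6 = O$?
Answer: $44009956$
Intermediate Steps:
$k{\left(O \right)} = 18 + 3 O$
$l = -6634$ ($l = \left(\left(18 + 3 \left(-11\right)\right) + 77\right) \left(-134 + 27\right) = \left(\left(18 - 33\right) + 77\right) \left(-107\right) = \left(-15 + 77\right) \left(-107\right) = 62 \left(-107\right) = -6634$)
$l^{2} = \left(-6634\right)^{2} = 44009956$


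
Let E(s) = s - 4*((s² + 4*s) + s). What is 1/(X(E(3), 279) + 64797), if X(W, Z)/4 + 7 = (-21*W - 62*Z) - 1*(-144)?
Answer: 1/3965 ≈ 0.00025221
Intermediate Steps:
E(s) = -19*s - 4*s² (E(s) = s - 4*(s² + 5*s) = s + (-20*s - 4*s²) = -19*s - 4*s²)
X(W, Z) = 548 - 248*Z - 84*W (X(W, Z) = -28 + 4*((-21*W - 62*Z) - 1*(-144)) = -28 + 4*((-62*Z - 21*W) + 144) = -28 + 4*(144 - 62*Z - 21*W) = -28 + (576 - 248*Z - 84*W) = 548 - 248*Z - 84*W)
1/(X(E(3), 279) + 64797) = 1/((548 - 248*279 - (-84)*3*(19 + 4*3)) + 64797) = 1/((548 - 69192 - (-84)*3*(19 + 12)) + 64797) = 1/((548 - 69192 - (-84)*3*31) + 64797) = 1/((548 - 69192 - 84*(-93)) + 64797) = 1/((548 - 69192 + 7812) + 64797) = 1/(-60832 + 64797) = 1/3965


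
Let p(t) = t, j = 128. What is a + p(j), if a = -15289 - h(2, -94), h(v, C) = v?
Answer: -15163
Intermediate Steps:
a = -15291 (a = -15289 - 1*2 = -15289 - 2 = -15291)
a + p(j) = -15291 + 128 = -15163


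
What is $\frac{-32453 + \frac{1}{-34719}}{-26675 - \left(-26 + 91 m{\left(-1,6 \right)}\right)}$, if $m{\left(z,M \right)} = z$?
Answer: $\frac{80481122}{65861943} \approx 1.222$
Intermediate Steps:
$\frac{-32453 + \frac{1}{-34719}}{-26675 - \left(-26 + 91 m{\left(-1,6 \right)}\right)} = \frac{-32453 + \frac{1}{-34719}}{-26675 + \left(26 - -91\right)} = \frac{-32453 - \frac{1}{34719}}{-26675 + \left(26 + 91\right)} = - \frac{1126735708}{34719 \left(-26675 + 117\right)} = - \frac{1126735708}{34719 \left(-26558\right)} = \left(- \frac{1126735708}{34719}\right) \left(- \frac{1}{26558}\right) = \frac{80481122}{65861943}$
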